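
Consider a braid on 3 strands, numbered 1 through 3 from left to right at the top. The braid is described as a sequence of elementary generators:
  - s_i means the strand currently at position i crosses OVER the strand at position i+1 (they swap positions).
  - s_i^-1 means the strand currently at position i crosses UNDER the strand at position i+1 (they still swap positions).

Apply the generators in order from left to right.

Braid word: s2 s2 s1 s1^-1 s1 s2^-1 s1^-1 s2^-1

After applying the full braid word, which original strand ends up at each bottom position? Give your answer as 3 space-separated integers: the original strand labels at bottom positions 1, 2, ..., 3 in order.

Gen 1 (s2): strand 2 crosses over strand 3. Perm now: [1 3 2]
Gen 2 (s2): strand 3 crosses over strand 2. Perm now: [1 2 3]
Gen 3 (s1): strand 1 crosses over strand 2. Perm now: [2 1 3]
Gen 4 (s1^-1): strand 2 crosses under strand 1. Perm now: [1 2 3]
Gen 5 (s1): strand 1 crosses over strand 2. Perm now: [2 1 3]
Gen 6 (s2^-1): strand 1 crosses under strand 3. Perm now: [2 3 1]
Gen 7 (s1^-1): strand 2 crosses under strand 3. Perm now: [3 2 1]
Gen 8 (s2^-1): strand 2 crosses under strand 1. Perm now: [3 1 2]

Answer: 3 1 2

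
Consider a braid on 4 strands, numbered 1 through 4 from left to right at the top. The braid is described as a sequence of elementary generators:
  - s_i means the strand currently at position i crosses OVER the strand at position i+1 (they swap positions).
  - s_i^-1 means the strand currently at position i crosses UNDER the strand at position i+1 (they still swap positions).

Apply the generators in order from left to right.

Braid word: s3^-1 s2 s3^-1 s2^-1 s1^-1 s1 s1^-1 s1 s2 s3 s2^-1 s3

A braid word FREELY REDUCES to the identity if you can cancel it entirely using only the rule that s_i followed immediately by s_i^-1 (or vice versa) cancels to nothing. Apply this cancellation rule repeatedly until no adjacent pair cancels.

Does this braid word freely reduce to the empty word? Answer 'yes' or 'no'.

Gen 1 (s3^-1): push. Stack: [s3^-1]
Gen 2 (s2): push. Stack: [s3^-1 s2]
Gen 3 (s3^-1): push. Stack: [s3^-1 s2 s3^-1]
Gen 4 (s2^-1): push. Stack: [s3^-1 s2 s3^-1 s2^-1]
Gen 5 (s1^-1): push. Stack: [s3^-1 s2 s3^-1 s2^-1 s1^-1]
Gen 6 (s1): cancels prior s1^-1. Stack: [s3^-1 s2 s3^-1 s2^-1]
Gen 7 (s1^-1): push. Stack: [s3^-1 s2 s3^-1 s2^-1 s1^-1]
Gen 8 (s1): cancels prior s1^-1. Stack: [s3^-1 s2 s3^-1 s2^-1]
Gen 9 (s2): cancels prior s2^-1. Stack: [s3^-1 s2 s3^-1]
Gen 10 (s3): cancels prior s3^-1. Stack: [s3^-1 s2]
Gen 11 (s2^-1): cancels prior s2. Stack: [s3^-1]
Gen 12 (s3): cancels prior s3^-1. Stack: []
Reduced word: (empty)

Answer: yes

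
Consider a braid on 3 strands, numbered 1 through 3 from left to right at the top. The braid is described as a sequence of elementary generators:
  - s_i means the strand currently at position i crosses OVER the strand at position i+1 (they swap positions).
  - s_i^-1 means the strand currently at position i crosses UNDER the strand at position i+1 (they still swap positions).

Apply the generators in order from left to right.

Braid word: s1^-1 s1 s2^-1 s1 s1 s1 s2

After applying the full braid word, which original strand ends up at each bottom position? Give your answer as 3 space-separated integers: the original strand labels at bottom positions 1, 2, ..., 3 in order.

Gen 1 (s1^-1): strand 1 crosses under strand 2. Perm now: [2 1 3]
Gen 2 (s1): strand 2 crosses over strand 1. Perm now: [1 2 3]
Gen 3 (s2^-1): strand 2 crosses under strand 3. Perm now: [1 3 2]
Gen 4 (s1): strand 1 crosses over strand 3. Perm now: [3 1 2]
Gen 5 (s1): strand 3 crosses over strand 1. Perm now: [1 3 2]
Gen 6 (s1): strand 1 crosses over strand 3. Perm now: [3 1 2]
Gen 7 (s2): strand 1 crosses over strand 2. Perm now: [3 2 1]

Answer: 3 2 1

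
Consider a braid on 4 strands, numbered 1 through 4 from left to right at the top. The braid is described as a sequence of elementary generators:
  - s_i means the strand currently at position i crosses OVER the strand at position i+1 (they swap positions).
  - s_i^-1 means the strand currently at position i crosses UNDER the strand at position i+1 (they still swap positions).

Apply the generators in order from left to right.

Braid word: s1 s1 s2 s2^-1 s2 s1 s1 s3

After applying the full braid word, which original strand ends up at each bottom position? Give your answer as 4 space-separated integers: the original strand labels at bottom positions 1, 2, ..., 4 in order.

Gen 1 (s1): strand 1 crosses over strand 2. Perm now: [2 1 3 4]
Gen 2 (s1): strand 2 crosses over strand 1. Perm now: [1 2 3 4]
Gen 3 (s2): strand 2 crosses over strand 3. Perm now: [1 3 2 4]
Gen 4 (s2^-1): strand 3 crosses under strand 2. Perm now: [1 2 3 4]
Gen 5 (s2): strand 2 crosses over strand 3. Perm now: [1 3 2 4]
Gen 6 (s1): strand 1 crosses over strand 3. Perm now: [3 1 2 4]
Gen 7 (s1): strand 3 crosses over strand 1. Perm now: [1 3 2 4]
Gen 8 (s3): strand 2 crosses over strand 4. Perm now: [1 3 4 2]

Answer: 1 3 4 2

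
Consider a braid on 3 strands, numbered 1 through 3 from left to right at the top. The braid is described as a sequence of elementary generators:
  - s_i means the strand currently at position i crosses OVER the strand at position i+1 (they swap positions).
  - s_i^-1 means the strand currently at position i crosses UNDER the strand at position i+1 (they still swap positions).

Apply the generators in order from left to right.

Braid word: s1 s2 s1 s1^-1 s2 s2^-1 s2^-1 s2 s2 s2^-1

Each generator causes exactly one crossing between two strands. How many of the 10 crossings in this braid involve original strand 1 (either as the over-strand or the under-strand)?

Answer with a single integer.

Gen 1: crossing 1x2. Involves strand 1? yes. Count so far: 1
Gen 2: crossing 1x3. Involves strand 1? yes. Count so far: 2
Gen 3: crossing 2x3. Involves strand 1? no. Count so far: 2
Gen 4: crossing 3x2. Involves strand 1? no. Count so far: 2
Gen 5: crossing 3x1. Involves strand 1? yes. Count so far: 3
Gen 6: crossing 1x3. Involves strand 1? yes. Count so far: 4
Gen 7: crossing 3x1. Involves strand 1? yes. Count so far: 5
Gen 8: crossing 1x3. Involves strand 1? yes. Count so far: 6
Gen 9: crossing 3x1. Involves strand 1? yes. Count so far: 7
Gen 10: crossing 1x3. Involves strand 1? yes. Count so far: 8

Answer: 8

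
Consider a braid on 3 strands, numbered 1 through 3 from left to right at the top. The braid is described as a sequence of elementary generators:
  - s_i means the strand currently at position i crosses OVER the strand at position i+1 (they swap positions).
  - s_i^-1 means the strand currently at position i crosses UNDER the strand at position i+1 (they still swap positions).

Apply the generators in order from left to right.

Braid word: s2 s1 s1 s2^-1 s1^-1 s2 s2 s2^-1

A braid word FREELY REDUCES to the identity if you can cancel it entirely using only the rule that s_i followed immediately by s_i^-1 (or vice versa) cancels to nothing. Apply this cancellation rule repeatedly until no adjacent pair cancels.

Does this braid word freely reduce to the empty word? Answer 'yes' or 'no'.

Gen 1 (s2): push. Stack: [s2]
Gen 2 (s1): push. Stack: [s2 s1]
Gen 3 (s1): push. Stack: [s2 s1 s1]
Gen 4 (s2^-1): push. Stack: [s2 s1 s1 s2^-1]
Gen 5 (s1^-1): push. Stack: [s2 s1 s1 s2^-1 s1^-1]
Gen 6 (s2): push. Stack: [s2 s1 s1 s2^-1 s1^-1 s2]
Gen 7 (s2): push. Stack: [s2 s1 s1 s2^-1 s1^-1 s2 s2]
Gen 8 (s2^-1): cancels prior s2. Stack: [s2 s1 s1 s2^-1 s1^-1 s2]
Reduced word: s2 s1 s1 s2^-1 s1^-1 s2

Answer: no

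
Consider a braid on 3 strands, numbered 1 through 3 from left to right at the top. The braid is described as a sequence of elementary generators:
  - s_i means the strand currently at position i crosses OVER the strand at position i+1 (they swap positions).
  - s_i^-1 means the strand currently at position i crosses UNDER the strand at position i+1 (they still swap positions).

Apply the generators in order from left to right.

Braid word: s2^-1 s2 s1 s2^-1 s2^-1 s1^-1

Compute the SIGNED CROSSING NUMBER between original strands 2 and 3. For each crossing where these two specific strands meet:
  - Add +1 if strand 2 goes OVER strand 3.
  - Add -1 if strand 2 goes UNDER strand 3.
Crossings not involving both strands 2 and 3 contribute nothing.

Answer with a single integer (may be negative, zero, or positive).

Gen 1: 2 under 3. Both 2&3? yes. Contrib: -1. Sum: -1
Gen 2: 3 over 2. Both 2&3? yes. Contrib: -1. Sum: -2
Gen 3: crossing 1x2. Both 2&3? no. Sum: -2
Gen 4: crossing 1x3. Both 2&3? no. Sum: -2
Gen 5: crossing 3x1. Both 2&3? no. Sum: -2
Gen 6: crossing 2x1. Both 2&3? no. Sum: -2

Answer: -2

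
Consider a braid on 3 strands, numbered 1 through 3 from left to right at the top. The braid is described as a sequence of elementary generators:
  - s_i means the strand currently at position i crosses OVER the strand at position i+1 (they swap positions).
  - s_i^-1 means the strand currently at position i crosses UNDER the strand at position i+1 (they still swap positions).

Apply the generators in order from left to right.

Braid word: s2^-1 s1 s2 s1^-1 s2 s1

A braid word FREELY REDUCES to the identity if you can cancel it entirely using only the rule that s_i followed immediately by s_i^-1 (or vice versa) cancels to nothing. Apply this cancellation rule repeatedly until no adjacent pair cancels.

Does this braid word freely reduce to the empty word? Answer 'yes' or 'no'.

Answer: no

Derivation:
Gen 1 (s2^-1): push. Stack: [s2^-1]
Gen 2 (s1): push. Stack: [s2^-1 s1]
Gen 3 (s2): push. Stack: [s2^-1 s1 s2]
Gen 4 (s1^-1): push. Stack: [s2^-1 s1 s2 s1^-1]
Gen 5 (s2): push. Stack: [s2^-1 s1 s2 s1^-1 s2]
Gen 6 (s1): push. Stack: [s2^-1 s1 s2 s1^-1 s2 s1]
Reduced word: s2^-1 s1 s2 s1^-1 s2 s1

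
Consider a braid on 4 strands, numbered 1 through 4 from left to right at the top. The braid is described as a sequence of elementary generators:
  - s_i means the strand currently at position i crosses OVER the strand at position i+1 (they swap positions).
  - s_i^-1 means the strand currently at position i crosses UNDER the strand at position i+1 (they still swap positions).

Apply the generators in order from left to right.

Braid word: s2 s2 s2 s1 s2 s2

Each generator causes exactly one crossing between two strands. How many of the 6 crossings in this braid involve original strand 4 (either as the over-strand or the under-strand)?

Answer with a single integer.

Gen 1: crossing 2x3. Involves strand 4? no. Count so far: 0
Gen 2: crossing 3x2. Involves strand 4? no. Count so far: 0
Gen 3: crossing 2x3. Involves strand 4? no. Count so far: 0
Gen 4: crossing 1x3. Involves strand 4? no. Count so far: 0
Gen 5: crossing 1x2. Involves strand 4? no. Count so far: 0
Gen 6: crossing 2x1. Involves strand 4? no. Count so far: 0

Answer: 0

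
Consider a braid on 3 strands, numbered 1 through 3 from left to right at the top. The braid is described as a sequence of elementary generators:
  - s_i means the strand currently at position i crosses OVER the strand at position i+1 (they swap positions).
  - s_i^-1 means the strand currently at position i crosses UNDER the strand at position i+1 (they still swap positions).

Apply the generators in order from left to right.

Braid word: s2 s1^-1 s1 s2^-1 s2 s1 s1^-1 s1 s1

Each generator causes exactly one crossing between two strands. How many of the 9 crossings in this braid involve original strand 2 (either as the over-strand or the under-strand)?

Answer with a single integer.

Answer: 3

Derivation:
Gen 1: crossing 2x3. Involves strand 2? yes. Count so far: 1
Gen 2: crossing 1x3. Involves strand 2? no. Count so far: 1
Gen 3: crossing 3x1. Involves strand 2? no. Count so far: 1
Gen 4: crossing 3x2. Involves strand 2? yes. Count so far: 2
Gen 5: crossing 2x3. Involves strand 2? yes. Count so far: 3
Gen 6: crossing 1x3. Involves strand 2? no. Count so far: 3
Gen 7: crossing 3x1. Involves strand 2? no. Count so far: 3
Gen 8: crossing 1x3. Involves strand 2? no. Count so far: 3
Gen 9: crossing 3x1. Involves strand 2? no. Count so far: 3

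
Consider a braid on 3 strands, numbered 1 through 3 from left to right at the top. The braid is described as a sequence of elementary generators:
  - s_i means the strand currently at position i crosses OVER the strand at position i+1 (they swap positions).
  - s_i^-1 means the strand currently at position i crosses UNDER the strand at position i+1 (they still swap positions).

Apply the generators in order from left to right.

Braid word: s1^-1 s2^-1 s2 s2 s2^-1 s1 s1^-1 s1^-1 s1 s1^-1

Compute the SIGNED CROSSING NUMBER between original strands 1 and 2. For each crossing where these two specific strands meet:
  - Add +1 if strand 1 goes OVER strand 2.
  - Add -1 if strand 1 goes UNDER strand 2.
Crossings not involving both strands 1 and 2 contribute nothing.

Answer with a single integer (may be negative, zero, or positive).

Answer: 0

Derivation:
Gen 1: 1 under 2. Both 1&2? yes. Contrib: -1. Sum: -1
Gen 2: crossing 1x3. Both 1&2? no. Sum: -1
Gen 3: crossing 3x1. Both 1&2? no. Sum: -1
Gen 4: crossing 1x3. Both 1&2? no. Sum: -1
Gen 5: crossing 3x1. Both 1&2? no. Sum: -1
Gen 6: 2 over 1. Both 1&2? yes. Contrib: -1. Sum: -2
Gen 7: 1 under 2. Both 1&2? yes. Contrib: -1. Sum: -3
Gen 8: 2 under 1. Both 1&2? yes. Contrib: +1. Sum: -2
Gen 9: 1 over 2. Both 1&2? yes. Contrib: +1. Sum: -1
Gen 10: 2 under 1. Both 1&2? yes. Contrib: +1. Sum: 0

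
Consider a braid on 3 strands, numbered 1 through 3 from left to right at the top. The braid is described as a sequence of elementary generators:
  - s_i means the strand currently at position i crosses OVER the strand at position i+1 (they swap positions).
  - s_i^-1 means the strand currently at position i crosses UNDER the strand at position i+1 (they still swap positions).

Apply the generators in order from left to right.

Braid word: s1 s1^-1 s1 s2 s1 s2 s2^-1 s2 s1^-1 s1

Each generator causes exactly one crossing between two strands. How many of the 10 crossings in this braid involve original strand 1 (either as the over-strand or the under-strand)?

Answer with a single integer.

Gen 1: crossing 1x2. Involves strand 1? yes. Count so far: 1
Gen 2: crossing 2x1. Involves strand 1? yes. Count so far: 2
Gen 3: crossing 1x2. Involves strand 1? yes. Count so far: 3
Gen 4: crossing 1x3. Involves strand 1? yes. Count so far: 4
Gen 5: crossing 2x3. Involves strand 1? no. Count so far: 4
Gen 6: crossing 2x1. Involves strand 1? yes. Count so far: 5
Gen 7: crossing 1x2. Involves strand 1? yes. Count so far: 6
Gen 8: crossing 2x1. Involves strand 1? yes. Count so far: 7
Gen 9: crossing 3x1. Involves strand 1? yes. Count so far: 8
Gen 10: crossing 1x3. Involves strand 1? yes. Count so far: 9

Answer: 9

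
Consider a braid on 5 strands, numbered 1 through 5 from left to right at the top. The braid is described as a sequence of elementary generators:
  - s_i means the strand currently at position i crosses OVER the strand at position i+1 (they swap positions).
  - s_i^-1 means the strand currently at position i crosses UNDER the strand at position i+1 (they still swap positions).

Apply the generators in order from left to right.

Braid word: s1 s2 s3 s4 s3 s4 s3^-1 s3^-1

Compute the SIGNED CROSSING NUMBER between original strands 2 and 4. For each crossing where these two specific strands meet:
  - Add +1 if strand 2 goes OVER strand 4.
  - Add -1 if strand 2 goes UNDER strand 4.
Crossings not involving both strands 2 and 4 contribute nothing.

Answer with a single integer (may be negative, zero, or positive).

Answer: 0

Derivation:
Gen 1: crossing 1x2. Both 2&4? no. Sum: 0
Gen 2: crossing 1x3. Both 2&4? no. Sum: 0
Gen 3: crossing 1x4. Both 2&4? no. Sum: 0
Gen 4: crossing 1x5. Both 2&4? no. Sum: 0
Gen 5: crossing 4x5. Both 2&4? no. Sum: 0
Gen 6: crossing 4x1. Both 2&4? no. Sum: 0
Gen 7: crossing 5x1. Both 2&4? no. Sum: 0
Gen 8: crossing 1x5. Both 2&4? no. Sum: 0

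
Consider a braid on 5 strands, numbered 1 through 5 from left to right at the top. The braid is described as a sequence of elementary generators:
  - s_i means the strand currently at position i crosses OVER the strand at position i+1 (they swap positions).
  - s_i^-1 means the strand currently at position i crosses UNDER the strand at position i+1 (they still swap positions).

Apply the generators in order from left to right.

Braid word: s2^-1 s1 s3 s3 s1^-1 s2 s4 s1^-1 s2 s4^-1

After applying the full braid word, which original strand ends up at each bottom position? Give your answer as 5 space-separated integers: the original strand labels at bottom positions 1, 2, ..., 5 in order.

Gen 1 (s2^-1): strand 2 crosses under strand 3. Perm now: [1 3 2 4 5]
Gen 2 (s1): strand 1 crosses over strand 3. Perm now: [3 1 2 4 5]
Gen 3 (s3): strand 2 crosses over strand 4. Perm now: [3 1 4 2 5]
Gen 4 (s3): strand 4 crosses over strand 2. Perm now: [3 1 2 4 5]
Gen 5 (s1^-1): strand 3 crosses under strand 1. Perm now: [1 3 2 4 5]
Gen 6 (s2): strand 3 crosses over strand 2. Perm now: [1 2 3 4 5]
Gen 7 (s4): strand 4 crosses over strand 5. Perm now: [1 2 3 5 4]
Gen 8 (s1^-1): strand 1 crosses under strand 2. Perm now: [2 1 3 5 4]
Gen 9 (s2): strand 1 crosses over strand 3. Perm now: [2 3 1 5 4]
Gen 10 (s4^-1): strand 5 crosses under strand 4. Perm now: [2 3 1 4 5]

Answer: 2 3 1 4 5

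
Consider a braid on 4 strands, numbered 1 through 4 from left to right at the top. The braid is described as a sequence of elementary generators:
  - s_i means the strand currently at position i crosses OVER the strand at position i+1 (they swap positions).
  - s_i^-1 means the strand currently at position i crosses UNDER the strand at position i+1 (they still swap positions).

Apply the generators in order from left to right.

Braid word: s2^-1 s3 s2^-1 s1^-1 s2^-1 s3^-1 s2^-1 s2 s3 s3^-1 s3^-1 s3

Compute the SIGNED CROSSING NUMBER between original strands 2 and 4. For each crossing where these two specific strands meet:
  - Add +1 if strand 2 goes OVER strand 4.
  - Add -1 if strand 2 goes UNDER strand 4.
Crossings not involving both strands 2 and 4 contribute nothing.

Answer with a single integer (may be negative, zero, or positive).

Answer: 1

Derivation:
Gen 1: crossing 2x3. Both 2&4? no. Sum: 0
Gen 2: 2 over 4. Both 2&4? yes. Contrib: +1. Sum: 1
Gen 3: crossing 3x4. Both 2&4? no. Sum: 1
Gen 4: crossing 1x4. Both 2&4? no. Sum: 1
Gen 5: crossing 1x3. Both 2&4? no. Sum: 1
Gen 6: crossing 1x2. Both 2&4? no. Sum: 1
Gen 7: crossing 3x2. Both 2&4? no. Sum: 1
Gen 8: crossing 2x3. Both 2&4? no. Sum: 1
Gen 9: crossing 2x1. Both 2&4? no. Sum: 1
Gen 10: crossing 1x2. Both 2&4? no. Sum: 1
Gen 11: crossing 2x1. Both 2&4? no. Sum: 1
Gen 12: crossing 1x2. Both 2&4? no. Sum: 1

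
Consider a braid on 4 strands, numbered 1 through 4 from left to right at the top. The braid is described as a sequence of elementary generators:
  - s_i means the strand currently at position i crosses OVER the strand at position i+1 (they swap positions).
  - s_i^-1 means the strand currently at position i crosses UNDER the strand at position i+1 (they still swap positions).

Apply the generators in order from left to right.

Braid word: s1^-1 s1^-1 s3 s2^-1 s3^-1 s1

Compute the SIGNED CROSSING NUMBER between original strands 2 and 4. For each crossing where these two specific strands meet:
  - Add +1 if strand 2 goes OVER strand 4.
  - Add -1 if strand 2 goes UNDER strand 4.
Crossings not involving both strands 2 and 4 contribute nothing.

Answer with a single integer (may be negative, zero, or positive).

Answer: -1

Derivation:
Gen 1: crossing 1x2. Both 2&4? no. Sum: 0
Gen 2: crossing 2x1. Both 2&4? no. Sum: 0
Gen 3: crossing 3x4. Both 2&4? no. Sum: 0
Gen 4: 2 under 4. Both 2&4? yes. Contrib: -1. Sum: -1
Gen 5: crossing 2x3. Both 2&4? no. Sum: -1
Gen 6: crossing 1x4. Both 2&4? no. Sum: -1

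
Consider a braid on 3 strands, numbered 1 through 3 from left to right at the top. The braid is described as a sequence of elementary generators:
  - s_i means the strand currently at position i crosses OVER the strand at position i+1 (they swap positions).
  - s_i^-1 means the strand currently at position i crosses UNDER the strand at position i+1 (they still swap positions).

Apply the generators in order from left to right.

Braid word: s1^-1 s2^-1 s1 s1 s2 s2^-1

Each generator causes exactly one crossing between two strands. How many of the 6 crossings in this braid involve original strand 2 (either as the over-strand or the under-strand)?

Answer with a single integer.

Answer: 3

Derivation:
Gen 1: crossing 1x2. Involves strand 2? yes. Count so far: 1
Gen 2: crossing 1x3. Involves strand 2? no. Count so far: 1
Gen 3: crossing 2x3. Involves strand 2? yes. Count so far: 2
Gen 4: crossing 3x2. Involves strand 2? yes. Count so far: 3
Gen 5: crossing 3x1. Involves strand 2? no. Count so far: 3
Gen 6: crossing 1x3. Involves strand 2? no. Count so far: 3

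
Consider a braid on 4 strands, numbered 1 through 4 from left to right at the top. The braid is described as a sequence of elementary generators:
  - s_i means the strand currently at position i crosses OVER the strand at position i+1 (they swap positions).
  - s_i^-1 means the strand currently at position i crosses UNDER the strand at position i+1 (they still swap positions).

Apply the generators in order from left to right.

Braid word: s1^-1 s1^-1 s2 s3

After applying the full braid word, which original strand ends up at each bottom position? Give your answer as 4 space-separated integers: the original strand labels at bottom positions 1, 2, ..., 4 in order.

Answer: 1 3 4 2

Derivation:
Gen 1 (s1^-1): strand 1 crosses under strand 2. Perm now: [2 1 3 4]
Gen 2 (s1^-1): strand 2 crosses under strand 1. Perm now: [1 2 3 4]
Gen 3 (s2): strand 2 crosses over strand 3. Perm now: [1 3 2 4]
Gen 4 (s3): strand 2 crosses over strand 4. Perm now: [1 3 4 2]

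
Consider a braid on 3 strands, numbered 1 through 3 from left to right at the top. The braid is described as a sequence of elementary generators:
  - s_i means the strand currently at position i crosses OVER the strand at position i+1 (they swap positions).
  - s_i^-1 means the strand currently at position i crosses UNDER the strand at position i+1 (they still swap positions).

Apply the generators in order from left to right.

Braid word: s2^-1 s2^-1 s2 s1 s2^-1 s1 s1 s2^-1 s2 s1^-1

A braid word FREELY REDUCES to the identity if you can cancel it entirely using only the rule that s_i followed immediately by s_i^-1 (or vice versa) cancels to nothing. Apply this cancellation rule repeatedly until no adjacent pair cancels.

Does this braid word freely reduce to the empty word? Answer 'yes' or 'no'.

Answer: no

Derivation:
Gen 1 (s2^-1): push. Stack: [s2^-1]
Gen 2 (s2^-1): push. Stack: [s2^-1 s2^-1]
Gen 3 (s2): cancels prior s2^-1. Stack: [s2^-1]
Gen 4 (s1): push. Stack: [s2^-1 s1]
Gen 5 (s2^-1): push. Stack: [s2^-1 s1 s2^-1]
Gen 6 (s1): push. Stack: [s2^-1 s1 s2^-1 s1]
Gen 7 (s1): push. Stack: [s2^-1 s1 s2^-1 s1 s1]
Gen 8 (s2^-1): push. Stack: [s2^-1 s1 s2^-1 s1 s1 s2^-1]
Gen 9 (s2): cancels prior s2^-1. Stack: [s2^-1 s1 s2^-1 s1 s1]
Gen 10 (s1^-1): cancels prior s1. Stack: [s2^-1 s1 s2^-1 s1]
Reduced word: s2^-1 s1 s2^-1 s1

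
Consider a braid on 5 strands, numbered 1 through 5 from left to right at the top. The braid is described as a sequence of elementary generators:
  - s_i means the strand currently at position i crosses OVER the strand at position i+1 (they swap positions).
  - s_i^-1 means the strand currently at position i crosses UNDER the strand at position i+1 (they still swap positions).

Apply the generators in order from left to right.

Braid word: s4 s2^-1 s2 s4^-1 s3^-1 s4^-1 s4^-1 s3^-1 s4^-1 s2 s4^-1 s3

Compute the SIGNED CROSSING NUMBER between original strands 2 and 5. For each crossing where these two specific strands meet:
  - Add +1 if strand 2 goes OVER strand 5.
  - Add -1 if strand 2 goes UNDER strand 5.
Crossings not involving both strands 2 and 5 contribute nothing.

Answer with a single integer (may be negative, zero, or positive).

Gen 1: crossing 4x5. Both 2&5? no. Sum: 0
Gen 2: crossing 2x3. Both 2&5? no. Sum: 0
Gen 3: crossing 3x2. Both 2&5? no. Sum: 0
Gen 4: crossing 5x4. Both 2&5? no. Sum: 0
Gen 5: crossing 3x4. Both 2&5? no. Sum: 0
Gen 6: crossing 3x5. Both 2&5? no. Sum: 0
Gen 7: crossing 5x3. Both 2&5? no. Sum: 0
Gen 8: crossing 4x3. Both 2&5? no. Sum: 0
Gen 9: crossing 4x5. Both 2&5? no. Sum: 0
Gen 10: crossing 2x3. Both 2&5? no. Sum: 0
Gen 11: crossing 5x4. Both 2&5? no. Sum: 0
Gen 12: crossing 2x4. Both 2&5? no. Sum: 0

Answer: 0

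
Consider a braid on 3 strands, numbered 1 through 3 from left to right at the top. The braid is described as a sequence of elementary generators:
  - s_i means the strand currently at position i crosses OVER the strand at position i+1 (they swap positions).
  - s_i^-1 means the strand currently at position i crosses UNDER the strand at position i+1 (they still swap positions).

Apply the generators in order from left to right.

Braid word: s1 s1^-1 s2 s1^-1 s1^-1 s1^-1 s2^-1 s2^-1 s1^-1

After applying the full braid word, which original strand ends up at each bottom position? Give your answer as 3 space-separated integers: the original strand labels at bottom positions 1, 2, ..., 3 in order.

Gen 1 (s1): strand 1 crosses over strand 2. Perm now: [2 1 3]
Gen 2 (s1^-1): strand 2 crosses under strand 1. Perm now: [1 2 3]
Gen 3 (s2): strand 2 crosses over strand 3. Perm now: [1 3 2]
Gen 4 (s1^-1): strand 1 crosses under strand 3. Perm now: [3 1 2]
Gen 5 (s1^-1): strand 3 crosses under strand 1. Perm now: [1 3 2]
Gen 6 (s1^-1): strand 1 crosses under strand 3. Perm now: [3 1 2]
Gen 7 (s2^-1): strand 1 crosses under strand 2. Perm now: [3 2 1]
Gen 8 (s2^-1): strand 2 crosses under strand 1. Perm now: [3 1 2]
Gen 9 (s1^-1): strand 3 crosses under strand 1. Perm now: [1 3 2]

Answer: 1 3 2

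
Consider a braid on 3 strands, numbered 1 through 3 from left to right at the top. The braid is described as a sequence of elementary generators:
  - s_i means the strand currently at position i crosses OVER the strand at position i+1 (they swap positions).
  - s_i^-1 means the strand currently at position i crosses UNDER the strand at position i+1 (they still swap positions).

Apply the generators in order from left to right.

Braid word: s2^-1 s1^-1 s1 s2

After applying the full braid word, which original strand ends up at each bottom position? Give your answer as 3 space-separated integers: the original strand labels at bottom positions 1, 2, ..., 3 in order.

Answer: 1 2 3

Derivation:
Gen 1 (s2^-1): strand 2 crosses under strand 3. Perm now: [1 3 2]
Gen 2 (s1^-1): strand 1 crosses under strand 3. Perm now: [3 1 2]
Gen 3 (s1): strand 3 crosses over strand 1. Perm now: [1 3 2]
Gen 4 (s2): strand 3 crosses over strand 2. Perm now: [1 2 3]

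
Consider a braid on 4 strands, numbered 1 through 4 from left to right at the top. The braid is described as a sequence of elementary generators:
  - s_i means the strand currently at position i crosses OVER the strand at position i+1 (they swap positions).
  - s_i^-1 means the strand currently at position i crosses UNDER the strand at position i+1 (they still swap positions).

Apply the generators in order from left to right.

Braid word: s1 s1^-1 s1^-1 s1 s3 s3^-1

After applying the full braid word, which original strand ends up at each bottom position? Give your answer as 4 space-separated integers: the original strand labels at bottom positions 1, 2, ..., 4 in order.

Gen 1 (s1): strand 1 crosses over strand 2. Perm now: [2 1 3 4]
Gen 2 (s1^-1): strand 2 crosses under strand 1. Perm now: [1 2 3 4]
Gen 3 (s1^-1): strand 1 crosses under strand 2. Perm now: [2 1 3 4]
Gen 4 (s1): strand 2 crosses over strand 1. Perm now: [1 2 3 4]
Gen 5 (s3): strand 3 crosses over strand 4. Perm now: [1 2 4 3]
Gen 6 (s3^-1): strand 4 crosses under strand 3. Perm now: [1 2 3 4]

Answer: 1 2 3 4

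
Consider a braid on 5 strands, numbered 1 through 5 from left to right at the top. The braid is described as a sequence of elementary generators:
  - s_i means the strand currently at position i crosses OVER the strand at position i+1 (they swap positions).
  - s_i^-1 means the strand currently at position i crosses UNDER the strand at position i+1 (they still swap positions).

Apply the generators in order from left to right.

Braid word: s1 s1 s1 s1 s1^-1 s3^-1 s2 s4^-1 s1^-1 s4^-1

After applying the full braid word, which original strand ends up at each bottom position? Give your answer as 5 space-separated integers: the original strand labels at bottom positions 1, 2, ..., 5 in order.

Answer: 4 2 1 3 5

Derivation:
Gen 1 (s1): strand 1 crosses over strand 2. Perm now: [2 1 3 4 5]
Gen 2 (s1): strand 2 crosses over strand 1. Perm now: [1 2 3 4 5]
Gen 3 (s1): strand 1 crosses over strand 2. Perm now: [2 1 3 4 5]
Gen 4 (s1): strand 2 crosses over strand 1. Perm now: [1 2 3 4 5]
Gen 5 (s1^-1): strand 1 crosses under strand 2. Perm now: [2 1 3 4 5]
Gen 6 (s3^-1): strand 3 crosses under strand 4. Perm now: [2 1 4 3 5]
Gen 7 (s2): strand 1 crosses over strand 4. Perm now: [2 4 1 3 5]
Gen 8 (s4^-1): strand 3 crosses under strand 5. Perm now: [2 4 1 5 3]
Gen 9 (s1^-1): strand 2 crosses under strand 4. Perm now: [4 2 1 5 3]
Gen 10 (s4^-1): strand 5 crosses under strand 3. Perm now: [4 2 1 3 5]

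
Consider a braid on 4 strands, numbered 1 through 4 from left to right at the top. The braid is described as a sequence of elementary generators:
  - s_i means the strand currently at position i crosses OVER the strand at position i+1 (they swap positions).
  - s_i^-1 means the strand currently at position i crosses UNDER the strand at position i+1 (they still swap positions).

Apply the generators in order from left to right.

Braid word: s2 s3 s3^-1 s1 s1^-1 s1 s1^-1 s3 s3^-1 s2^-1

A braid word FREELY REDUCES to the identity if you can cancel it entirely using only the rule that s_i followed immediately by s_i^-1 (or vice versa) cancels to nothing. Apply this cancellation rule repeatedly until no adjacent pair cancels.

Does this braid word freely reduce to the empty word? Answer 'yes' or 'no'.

Gen 1 (s2): push. Stack: [s2]
Gen 2 (s3): push. Stack: [s2 s3]
Gen 3 (s3^-1): cancels prior s3. Stack: [s2]
Gen 4 (s1): push. Stack: [s2 s1]
Gen 5 (s1^-1): cancels prior s1. Stack: [s2]
Gen 6 (s1): push. Stack: [s2 s1]
Gen 7 (s1^-1): cancels prior s1. Stack: [s2]
Gen 8 (s3): push. Stack: [s2 s3]
Gen 9 (s3^-1): cancels prior s3. Stack: [s2]
Gen 10 (s2^-1): cancels prior s2. Stack: []
Reduced word: (empty)

Answer: yes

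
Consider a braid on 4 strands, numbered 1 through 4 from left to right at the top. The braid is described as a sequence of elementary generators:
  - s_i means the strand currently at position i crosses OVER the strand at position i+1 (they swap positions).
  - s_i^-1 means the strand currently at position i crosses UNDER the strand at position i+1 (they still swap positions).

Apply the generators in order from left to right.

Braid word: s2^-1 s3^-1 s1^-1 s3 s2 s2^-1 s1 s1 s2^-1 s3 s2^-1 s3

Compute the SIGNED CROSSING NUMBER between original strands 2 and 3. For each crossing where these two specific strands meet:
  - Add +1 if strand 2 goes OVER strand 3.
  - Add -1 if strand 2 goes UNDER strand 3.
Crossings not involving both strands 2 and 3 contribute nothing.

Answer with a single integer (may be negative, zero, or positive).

Answer: -1

Derivation:
Gen 1: 2 under 3. Both 2&3? yes. Contrib: -1. Sum: -1
Gen 2: crossing 2x4. Both 2&3? no. Sum: -1
Gen 3: crossing 1x3. Both 2&3? no. Sum: -1
Gen 4: crossing 4x2. Both 2&3? no. Sum: -1
Gen 5: crossing 1x2. Both 2&3? no. Sum: -1
Gen 6: crossing 2x1. Both 2&3? no. Sum: -1
Gen 7: crossing 3x1. Both 2&3? no. Sum: -1
Gen 8: crossing 1x3. Both 2&3? no. Sum: -1
Gen 9: crossing 1x2. Both 2&3? no. Sum: -1
Gen 10: crossing 1x4. Both 2&3? no. Sum: -1
Gen 11: crossing 2x4. Both 2&3? no. Sum: -1
Gen 12: crossing 2x1. Both 2&3? no. Sum: -1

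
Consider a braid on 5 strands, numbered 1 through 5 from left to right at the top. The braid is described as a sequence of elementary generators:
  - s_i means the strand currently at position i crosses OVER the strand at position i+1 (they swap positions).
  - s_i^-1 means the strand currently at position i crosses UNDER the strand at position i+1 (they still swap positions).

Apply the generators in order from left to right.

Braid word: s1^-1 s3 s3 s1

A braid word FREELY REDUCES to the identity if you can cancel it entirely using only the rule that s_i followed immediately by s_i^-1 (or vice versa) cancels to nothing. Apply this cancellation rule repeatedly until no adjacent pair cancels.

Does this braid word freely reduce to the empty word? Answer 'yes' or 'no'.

Answer: no

Derivation:
Gen 1 (s1^-1): push. Stack: [s1^-1]
Gen 2 (s3): push. Stack: [s1^-1 s3]
Gen 3 (s3): push. Stack: [s1^-1 s3 s3]
Gen 4 (s1): push. Stack: [s1^-1 s3 s3 s1]
Reduced word: s1^-1 s3 s3 s1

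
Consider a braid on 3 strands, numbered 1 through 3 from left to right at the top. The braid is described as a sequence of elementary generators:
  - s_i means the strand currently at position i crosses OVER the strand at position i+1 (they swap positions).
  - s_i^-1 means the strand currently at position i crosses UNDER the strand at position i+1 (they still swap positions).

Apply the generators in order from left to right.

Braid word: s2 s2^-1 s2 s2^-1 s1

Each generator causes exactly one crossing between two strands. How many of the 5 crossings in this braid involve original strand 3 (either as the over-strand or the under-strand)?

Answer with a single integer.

Gen 1: crossing 2x3. Involves strand 3? yes. Count so far: 1
Gen 2: crossing 3x2. Involves strand 3? yes. Count so far: 2
Gen 3: crossing 2x3. Involves strand 3? yes. Count so far: 3
Gen 4: crossing 3x2. Involves strand 3? yes. Count so far: 4
Gen 5: crossing 1x2. Involves strand 3? no. Count so far: 4

Answer: 4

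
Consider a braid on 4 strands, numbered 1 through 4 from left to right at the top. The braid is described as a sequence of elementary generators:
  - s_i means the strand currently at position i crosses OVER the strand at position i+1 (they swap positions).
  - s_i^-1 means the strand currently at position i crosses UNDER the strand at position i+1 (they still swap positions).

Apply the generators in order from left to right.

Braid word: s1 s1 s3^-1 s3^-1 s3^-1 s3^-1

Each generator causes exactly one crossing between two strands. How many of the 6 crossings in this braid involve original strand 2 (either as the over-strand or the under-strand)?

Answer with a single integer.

Answer: 2

Derivation:
Gen 1: crossing 1x2. Involves strand 2? yes. Count so far: 1
Gen 2: crossing 2x1. Involves strand 2? yes. Count so far: 2
Gen 3: crossing 3x4. Involves strand 2? no. Count so far: 2
Gen 4: crossing 4x3. Involves strand 2? no. Count so far: 2
Gen 5: crossing 3x4. Involves strand 2? no. Count so far: 2
Gen 6: crossing 4x3. Involves strand 2? no. Count so far: 2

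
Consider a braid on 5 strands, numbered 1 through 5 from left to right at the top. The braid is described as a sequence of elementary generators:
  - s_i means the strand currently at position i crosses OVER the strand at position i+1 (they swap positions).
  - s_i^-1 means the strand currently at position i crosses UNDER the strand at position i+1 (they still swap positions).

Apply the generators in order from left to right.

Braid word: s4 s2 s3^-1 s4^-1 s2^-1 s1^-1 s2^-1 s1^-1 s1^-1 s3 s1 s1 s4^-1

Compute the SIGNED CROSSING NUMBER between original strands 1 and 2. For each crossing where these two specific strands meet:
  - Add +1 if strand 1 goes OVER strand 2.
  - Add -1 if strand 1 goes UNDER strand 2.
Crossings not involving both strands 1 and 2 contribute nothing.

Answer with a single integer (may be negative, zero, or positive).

Gen 1: crossing 4x5. Both 1&2? no. Sum: 0
Gen 2: crossing 2x3. Both 1&2? no. Sum: 0
Gen 3: crossing 2x5. Both 1&2? no. Sum: 0
Gen 4: crossing 2x4. Both 1&2? no. Sum: 0
Gen 5: crossing 3x5. Both 1&2? no. Sum: 0
Gen 6: crossing 1x5. Both 1&2? no. Sum: 0
Gen 7: crossing 1x3. Both 1&2? no. Sum: 0
Gen 8: crossing 5x3. Both 1&2? no. Sum: 0
Gen 9: crossing 3x5. Both 1&2? no. Sum: 0
Gen 10: crossing 1x4. Both 1&2? no. Sum: 0
Gen 11: crossing 5x3. Both 1&2? no. Sum: 0
Gen 12: crossing 3x5. Both 1&2? no. Sum: 0
Gen 13: 1 under 2. Both 1&2? yes. Contrib: -1. Sum: -1

Answer: -1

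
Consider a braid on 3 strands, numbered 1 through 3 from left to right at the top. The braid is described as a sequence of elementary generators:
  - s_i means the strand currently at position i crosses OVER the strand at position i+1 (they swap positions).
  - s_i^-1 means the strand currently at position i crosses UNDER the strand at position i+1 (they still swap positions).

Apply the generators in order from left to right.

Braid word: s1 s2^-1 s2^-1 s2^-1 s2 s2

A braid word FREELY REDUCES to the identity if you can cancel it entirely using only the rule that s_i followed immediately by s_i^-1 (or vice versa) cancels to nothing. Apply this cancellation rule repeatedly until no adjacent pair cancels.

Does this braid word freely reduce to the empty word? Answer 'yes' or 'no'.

Answer: no

Derivation:
Gen 1 (s1): push. Stack: [s1]
Gen 2 (s2^-1): push. Stack: [s1 s2^-1]
Gen 3 (s2^-1): push. Stack: [s1 s2^-1 s2^-1]
Gen 4 (s2^-1): push. Stack: [s1 s2^-1 s2^-1 s2^-1]
Gen 5 (s2): cancels prior s2^-1. Stack: [s1 s2^-1 s2^-1]
Gen 6 (s2): cancels prior s2^-1. Stack: [s1 s2^-1]
Reduced word: s1 s2^-1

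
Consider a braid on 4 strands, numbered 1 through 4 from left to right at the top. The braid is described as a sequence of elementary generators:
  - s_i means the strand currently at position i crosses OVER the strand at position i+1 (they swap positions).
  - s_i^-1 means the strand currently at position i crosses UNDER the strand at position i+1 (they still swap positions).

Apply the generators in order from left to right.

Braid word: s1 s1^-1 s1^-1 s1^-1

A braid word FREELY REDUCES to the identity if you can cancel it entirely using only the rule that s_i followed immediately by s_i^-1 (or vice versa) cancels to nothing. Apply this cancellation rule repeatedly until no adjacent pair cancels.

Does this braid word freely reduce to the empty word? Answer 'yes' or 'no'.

Answer: no

Derivation:
Gen 1 (s1): push. Stack: [s1]
Gen 2 (s1^-1): cancels prior s1. Stack: []
Gen 3 (s1^-1): push. Stack: [s1^-1]
Gen 4 (s1^-1): push. Stack: [s1^-1 s1^-1]
Reduced word: s1^-1 s1^-1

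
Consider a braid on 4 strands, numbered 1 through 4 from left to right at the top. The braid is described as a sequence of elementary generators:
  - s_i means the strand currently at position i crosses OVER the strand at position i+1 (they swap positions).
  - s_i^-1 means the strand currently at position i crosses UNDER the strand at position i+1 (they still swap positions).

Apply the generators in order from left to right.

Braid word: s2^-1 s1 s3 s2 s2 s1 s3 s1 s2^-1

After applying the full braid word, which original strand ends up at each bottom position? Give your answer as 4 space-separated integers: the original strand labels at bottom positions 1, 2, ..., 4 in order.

Gen 1 (s2^-1): strand 2 crosses under strand 3. Perm now: [1 3 2 4]
Gen 2 (s1): strand 1 crosses over strand 3. Perm now: [3 1 2 4]
Gen 3 (s3): strand 2 crosses over strand 4. Perm now: [3 1 4 2]
Gen 4 (s2): strand 1 crosses over strand 4. Perm now: [3 4 1 2]
Gen 5 (s2): strand 4 crosses over strand 1. Perm now: [3 1 4 2]
Gen 6 (s1): strand 3 crosses over strand 1. Perm now: [1 3 4 2]
Gen 7 (s3): strand 4 crosses over strand 2. Perm now: [1 3 2 4]
Gen 8 (s1): strand 1 crosses over strand 3. Perm now: [3 1 2 4]
Gen 9 (s2^-1): strand 1 crosses under strand 2. Perm now: [3 2 1 4]

Answer: 3 2 1 4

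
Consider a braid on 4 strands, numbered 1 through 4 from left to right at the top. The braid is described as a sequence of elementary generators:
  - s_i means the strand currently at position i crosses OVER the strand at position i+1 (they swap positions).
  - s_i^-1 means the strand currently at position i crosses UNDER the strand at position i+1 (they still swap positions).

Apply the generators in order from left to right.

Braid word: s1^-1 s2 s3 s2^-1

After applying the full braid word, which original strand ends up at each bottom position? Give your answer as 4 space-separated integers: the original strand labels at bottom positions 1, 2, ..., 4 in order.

Gen 1 (s1^-1): strand 1 crosses under strand 2. Perm now: [2 1 3 4]
Gen 2 (s2): strand 1 crosses over strand 3. Perm now: [2 3 1 4]
Gen 3 (s3): strand 1 crosses over strand 4. Perm now: [2 3 4 1]
Gen 4 (s2^-1): strand 3 crosses under strand 4. Perm now: [2 4 3 1]

Answer: 2 4 3 1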